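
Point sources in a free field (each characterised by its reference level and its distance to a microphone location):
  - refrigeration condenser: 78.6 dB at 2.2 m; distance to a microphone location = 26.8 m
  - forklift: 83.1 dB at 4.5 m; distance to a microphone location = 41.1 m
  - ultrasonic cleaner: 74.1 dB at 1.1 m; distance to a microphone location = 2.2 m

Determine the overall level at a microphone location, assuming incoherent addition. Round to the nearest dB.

70 dB

Apply inverse-square spreading to bring every level to the receiver, then sum 10^(L/10).
refrigeration condenser: 78.6 − 20·log₁₀(26.8/2.2) = 78.6 − 21.71 = 56.89 dB.
forklift: 83.1 − 20·log₁₀(41.1/4.5) = 83.1 − 19.21 = 63.89 dB.
ultrasonic cleaner: 74.1 − 20·log₁₀(2.2/1.1) = 74.1 − 6.02 = 68.08 dB.
Σ 10^(L/10) = 9.362e+06 → L_total = 10·log₁₀(9.362e+06) = 69.71 dB.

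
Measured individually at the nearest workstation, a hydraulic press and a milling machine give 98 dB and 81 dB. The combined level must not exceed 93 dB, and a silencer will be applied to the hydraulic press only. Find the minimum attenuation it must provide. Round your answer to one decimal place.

5.3 dB

Everything except the hydraulic press sums to 10^(81/10) = 1.259e+08 in linear terms, 81.00 dB.
The limit corresponds to 10^(93/10) = 1.995e+09; subtracting the fixed part leaves 1.869e+09 for the hydraulic press, i.e. 92.72 dB.
So the hydraulic press must be reduced from 98 to 92.72 dB: IL = 5.28 dB.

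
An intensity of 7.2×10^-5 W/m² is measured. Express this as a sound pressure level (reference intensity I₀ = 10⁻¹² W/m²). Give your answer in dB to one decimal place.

78.6 dB

Dividing by I₀ shifts the exponent by 12: I/I₀ = 7.2×10^7.
L = 10·(0.8573 + 7) = 78.57 dB.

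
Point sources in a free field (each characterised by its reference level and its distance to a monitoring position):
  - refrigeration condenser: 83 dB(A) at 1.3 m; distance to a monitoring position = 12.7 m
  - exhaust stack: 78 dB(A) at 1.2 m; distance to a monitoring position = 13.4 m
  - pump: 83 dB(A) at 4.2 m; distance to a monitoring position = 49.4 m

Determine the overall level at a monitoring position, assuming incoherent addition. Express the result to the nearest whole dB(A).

66 dB(A)

Propagate each source to the receiver with L = L_ref − 20·log₁₀(r/r_ref), then add intensities.
refrigeration condenser: 83 − 20·log₁₀(12.7/1.3) = 83 − 19.80 = 63.20 dB(A).
exhaust stack: 78 − 20·log₁₀(13.4/1.2) = 78 − 20.96 = 57.04 dB(A).
pump: 83 − 20·log₁₀(49.4/4.2) = 83 − 21.41 = 61.59 dB(A).
Σ 10^(L/10) = 4.039e+06 → L_total = 10·log₁₀(4.039e+06) = 66.06 dB(A).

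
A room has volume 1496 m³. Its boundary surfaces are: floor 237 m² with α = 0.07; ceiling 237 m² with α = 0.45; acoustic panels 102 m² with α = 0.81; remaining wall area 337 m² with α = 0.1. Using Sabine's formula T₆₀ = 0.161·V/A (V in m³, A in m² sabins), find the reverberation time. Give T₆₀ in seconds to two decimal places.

1.01 s

Total absorption A = 237·0.07 + 237·0.45 + 102·0.81 + 337·0.1 = 239.56 m² sabins.
T₆₀ = 0.161·V/A = 0.161·1496/239.56 = 1.005 s.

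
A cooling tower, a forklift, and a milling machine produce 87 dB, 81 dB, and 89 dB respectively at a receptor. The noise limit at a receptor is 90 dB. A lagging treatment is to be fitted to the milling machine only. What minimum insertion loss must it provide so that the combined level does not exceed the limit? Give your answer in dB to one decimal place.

3.3 dB

The untreated sources together contribute 10^(87/10) + 10^(81/10) = 6.271e+08, i.e. 87.97 dB.
To meet 90 dB overall, the treated milling machine may contribute at most 10^(90/10) − 6.271e+08 = 3.729e+08, i.e. 85.72 dB.
Required insertion loss = 89 − 85.72 = 3.28 dB.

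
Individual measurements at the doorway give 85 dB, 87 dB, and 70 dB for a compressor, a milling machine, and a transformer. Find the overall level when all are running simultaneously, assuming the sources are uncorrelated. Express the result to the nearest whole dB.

For uncorrelated sources the intensities add, so convert each level to linear form, sum, and take 10·log₁₀ of the total.
Σ 10^(L/10) = 10^(85/10) + 10^(87/10) + 10^(70/10) = 8.274e+08.
L_total = 10·log₁₀(8.274e+08) = 89.18 dB.

89 dB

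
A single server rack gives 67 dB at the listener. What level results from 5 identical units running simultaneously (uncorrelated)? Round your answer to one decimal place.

74.0 dB

With 5 equal, uncorrelated contributions the intensity is 5× that of one unit, giving a rise of 10·log₁₀ 5.
L_total = 67 + 10·log₁₀(5) = 67 + 6.990 = 73.99 dB.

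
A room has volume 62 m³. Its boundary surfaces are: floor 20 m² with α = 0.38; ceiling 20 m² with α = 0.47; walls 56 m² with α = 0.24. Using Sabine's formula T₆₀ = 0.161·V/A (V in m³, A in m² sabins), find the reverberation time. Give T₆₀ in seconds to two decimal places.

Summing Sᵢαᵢ: 20·0.38 + 20·0.47 + 56·0.24 = 30.44 m².
T₆₀ = 0.161 × 62 / 30.44 = 0.328 s.

0.33 s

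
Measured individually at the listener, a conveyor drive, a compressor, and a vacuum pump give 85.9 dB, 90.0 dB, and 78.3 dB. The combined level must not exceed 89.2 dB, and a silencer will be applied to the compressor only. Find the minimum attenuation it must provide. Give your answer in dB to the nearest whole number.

4 dB

Everything except the compressor sums to 10^(85.9/10) + 10^(78.3/10) = 4.567e+08 in linear terms, 86.60 dB.
The limit corresponds to 10^(89.2/10) = 8.318e+08; subtracting the fixed part leaves 3.751e+08 for the compressor, i.e. 85.74 dB.
So the compressor must be reduced from 90.0 to 85.74 dB: IL = 4.26 dB.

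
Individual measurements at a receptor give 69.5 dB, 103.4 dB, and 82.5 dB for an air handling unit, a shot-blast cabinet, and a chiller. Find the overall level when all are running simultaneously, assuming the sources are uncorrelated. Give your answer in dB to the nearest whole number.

103 dB

For uncorrelated sources the intensities add, so convert each level to linear form, sum, and take 10·log₁₀ of the total.
Σ 10^(L/10) = 10^(69.5/10) + 10^(103.4/10) + 10^(82.5/10) = 2.206e+10.
L_total = 10·log₁₀(2.206e+10) = 103.44 dB.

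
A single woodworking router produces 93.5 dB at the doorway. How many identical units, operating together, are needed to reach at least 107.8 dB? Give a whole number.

Need L₁ + 10·log₁₀ N ≥ 107.8, i.e. log₁₀ N ≥ 1.43.
N ≥ 10^(14.3/10) = 26.915, so N = 27.

27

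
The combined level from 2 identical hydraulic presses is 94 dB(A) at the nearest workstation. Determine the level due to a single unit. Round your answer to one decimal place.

91.0 dB(A)

For N identical incoherent sources L_total = L₁ + 10·log₁₀ N, so L₁ = 94 − 10·log₁₀(2) = 94 − 3.010.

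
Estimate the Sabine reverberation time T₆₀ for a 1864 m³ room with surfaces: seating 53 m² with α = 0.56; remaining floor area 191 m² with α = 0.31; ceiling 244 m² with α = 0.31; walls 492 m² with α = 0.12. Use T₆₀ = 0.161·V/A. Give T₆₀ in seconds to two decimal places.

Summing Sᵢαᵢ: 53·0.56 + 191·0.31 + 244·0.31 + 492·0.12 = 223.57 m².
T₆₀ = 0.161·V/A = 0.161·1864/223.57 = 1.342 s.

1.34 s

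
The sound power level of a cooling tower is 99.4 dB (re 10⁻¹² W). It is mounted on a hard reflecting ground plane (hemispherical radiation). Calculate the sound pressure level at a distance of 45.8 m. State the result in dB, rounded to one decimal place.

The power spreads over a hemisphere of area 2π·r², so L_p = L_w − 10·log₁₀(2π·r²).
2π·r² = 1.318e+04 m², 10·log₁₀ of that is 41.199 dB.
L_p = 99.4 − 41.199 = 58.20 dB.

58.2 dB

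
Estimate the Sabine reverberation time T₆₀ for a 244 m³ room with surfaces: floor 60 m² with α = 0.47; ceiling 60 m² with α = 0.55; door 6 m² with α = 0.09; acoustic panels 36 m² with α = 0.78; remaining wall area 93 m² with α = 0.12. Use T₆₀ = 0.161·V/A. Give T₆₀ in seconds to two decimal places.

Summing Sᵢαᵢ: 60·0.47 + 60·0.55 + 6·0.09 + 36·0.78 + 93·0.12 = 100.98 m².
T₆₀ = 0.161 × 244 / 100.98 = 0.389 s.

0.39 s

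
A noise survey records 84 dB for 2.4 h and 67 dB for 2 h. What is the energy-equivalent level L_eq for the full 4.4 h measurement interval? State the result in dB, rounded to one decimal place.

L_eq = 10·log₁₀[(1/T)·Σ tᵢ·10^(Lᵢ/10)] with T = 4.4 h.
Σ tᵢ·10^(Lᵢ/10) = 2.4·10^(84/10) + 2·10^(67/10) = 6.129e+08.
L_eq = 10·log₁₀(6.129e+08/4.4) = 81.44 dB.

81.4 dB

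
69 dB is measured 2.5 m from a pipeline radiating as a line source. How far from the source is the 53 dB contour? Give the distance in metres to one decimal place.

99.5 m

The 16.0 dB drop corresponds to a distance ratio of 10^(16.0/10) for a line source.
r₂ = 2.5·10^((69−53)/10) = 2.5·10^(16.0/10) = 99.53 m.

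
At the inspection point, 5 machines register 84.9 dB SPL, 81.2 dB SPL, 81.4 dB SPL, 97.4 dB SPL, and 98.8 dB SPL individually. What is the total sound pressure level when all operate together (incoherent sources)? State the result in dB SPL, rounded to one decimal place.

101.4 dB SPL

Incoherent sources combine by intensity addition: L_total = 10·log₁₀(Σ 10^(L_i/10)).
Σ 10^(L/10) = 10^(84.9/10) + 10^(81.2/10) + 10^(81.4/10) + 10^(97.4/10) + 10^(98.8/10) = 1.366e+10.
L_total = 10·log₁₀(1.366e+10) = 101.35 dB SPL.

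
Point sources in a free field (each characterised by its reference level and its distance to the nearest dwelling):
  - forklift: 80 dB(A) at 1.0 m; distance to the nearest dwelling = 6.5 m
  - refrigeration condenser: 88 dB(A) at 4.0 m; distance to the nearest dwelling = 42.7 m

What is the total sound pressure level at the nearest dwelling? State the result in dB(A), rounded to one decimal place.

First find each source's level at the receiver (point-source: −20·log₁₀(r/r_ref)), then combine on an intensity basis.
forklift: 80 − 20·log₁₀(6.5/1.0) = 80 − 16.26 = 63.74 dB(A).
refrigeration condenser: 88 − 20·log₁₀(42.7/4.0) = 88 − 20.57 = 67.43 dB(A).
Σ 10^(L/10) = 7.904e+06 → L_total = 10·log₁₀(7.904e+06) = 68.98 dB(A).

69.0 dB(A)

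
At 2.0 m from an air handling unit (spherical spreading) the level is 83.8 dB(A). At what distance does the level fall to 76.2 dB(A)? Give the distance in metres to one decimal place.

4.8 m

Point-source spreading drops the level by 20·log₁₀(r₂/r₁); inverting, r₂/r₁ = 10^(ΔL/20).
r₂ = 2.0·10^((83.8−76.2)/20) = 2.0·10^(7.6/20) = 4.80 m.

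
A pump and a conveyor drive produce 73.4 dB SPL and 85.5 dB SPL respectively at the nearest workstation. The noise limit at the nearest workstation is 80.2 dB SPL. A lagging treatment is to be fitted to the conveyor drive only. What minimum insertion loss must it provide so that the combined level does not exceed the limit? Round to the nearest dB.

6 dB

Fixed contribution from the other source: Σ 10^(L/10) = 10^(73.4/10) = 2.188e+07 (73.40 dB SPL).
The limit corresponds to 10^(80.2/10) = 1.047e+08; subtracting the fixed part leaves 8.284e+07 for the conveyor drive, i.e. 79.18 dB SPL.
Required insertion loss = 85.5 − 79.18 = 6.32 dB.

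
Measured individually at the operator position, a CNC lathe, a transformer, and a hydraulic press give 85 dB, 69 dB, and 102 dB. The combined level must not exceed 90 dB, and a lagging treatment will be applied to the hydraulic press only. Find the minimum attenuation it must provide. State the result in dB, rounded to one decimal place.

Everything except the hydraulic press sums to 10^(85/10) + 10^(69/10) = 3.242e+08 in linear terms, 85.11 dB.
The limit corresponds to 10^(90/10) = 1.000e+09; subtracting the fixed part leaves 6.758e+08 for the hydraulic press, i.e. 88.30 dB.
So the hydraulic press must be reduced from 102 to 88.30 dB: IL = 13.70 dB.

13.7 dB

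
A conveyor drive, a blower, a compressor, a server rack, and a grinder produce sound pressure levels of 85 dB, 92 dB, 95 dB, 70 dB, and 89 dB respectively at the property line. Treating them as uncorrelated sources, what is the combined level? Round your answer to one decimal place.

97.7 dB

Incoherent sources combine by intensity addition: L_total = 10·log₁₀(Σ 10^(L_i/10)).
Σ 10^(L/10) = 10^(85/10) + 10^(92/10) + 10^(95/10) + 10^(70/10) + 10^(89/10) = 5.868e+09.
L_total = 10·log₁₀(5.868e+09) = 97.68 dB.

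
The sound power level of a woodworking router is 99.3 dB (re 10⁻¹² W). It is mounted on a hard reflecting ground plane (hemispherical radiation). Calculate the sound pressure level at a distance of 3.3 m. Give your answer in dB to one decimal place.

80.9 dB

L_p = L_w − 10·log₁₀(2π·r²) with r = 3.3 m.
2π·r² = 68.42 m², 10·log₁₀ of that is 18.352 dB.
L_p = 99.3 − 18.352 = 80.95 dB.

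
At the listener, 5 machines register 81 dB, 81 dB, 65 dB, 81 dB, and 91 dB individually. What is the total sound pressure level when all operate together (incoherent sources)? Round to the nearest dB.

92 dB

Incoherent sources combine by intensity addition: L_total = 10·log₁₀(Σ 10^(L_i/10)).
Σ 10^(L/10) = 10^(81/10) + 10^(81/10) + 10^(65/10) + 10^(81/10) + 10^(91/10) = 1.640e+09.
L_total = 10·log₁₀(1.640e+09) = 92.15 dB.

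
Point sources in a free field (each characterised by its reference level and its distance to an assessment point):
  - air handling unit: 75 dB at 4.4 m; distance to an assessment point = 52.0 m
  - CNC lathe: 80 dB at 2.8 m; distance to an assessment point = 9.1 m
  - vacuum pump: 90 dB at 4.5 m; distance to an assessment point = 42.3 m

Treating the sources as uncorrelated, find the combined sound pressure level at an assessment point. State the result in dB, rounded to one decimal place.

73.2 dB

First find each source's level at the receiver (point-source: −20·log₁₀(r/r_ref)), then combine on an intensity basis.
air handling unit: 75 − 20·log₁₀(52.0/4.4) = 75 − 21.45 = 53.55 dB.
CNC lathe: 80 − 20·log₁₀(9.1/2.8) = 80 − 10.24 = 69.76 dB.
vacuum pump: 90 − 20·log₁₀(42.3/4.5) = 90 − 19.46 = 70.54 dB.
Σ 10^(L/10) = 2.101e+07 → L_total = 10·log₁₀(2.101e+07) = 73.22 dB.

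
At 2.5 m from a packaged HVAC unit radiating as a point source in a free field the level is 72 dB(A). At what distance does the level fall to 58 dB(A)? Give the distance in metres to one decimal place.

Point-source spreading drops the level by 20·log₁₀(r₂/r₁); inverting, r₂/r₁ = 10^(ΔL/20).
r₂ = 2.5·10^((72−58)/20) = 2.5·10^(14.0/20) = 12.53 m.

12.5 m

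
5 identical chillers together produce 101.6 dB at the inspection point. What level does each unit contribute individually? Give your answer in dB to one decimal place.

5 equal contributions raise the level by 10·log₁₀ 5 = 6.990 dB, so each unit alone gives 101.6 − 6.990.

94.6 dB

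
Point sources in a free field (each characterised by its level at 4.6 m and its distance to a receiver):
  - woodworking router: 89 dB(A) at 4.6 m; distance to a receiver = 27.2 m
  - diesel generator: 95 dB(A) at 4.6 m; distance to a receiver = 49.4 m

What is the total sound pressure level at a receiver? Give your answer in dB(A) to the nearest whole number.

77 dB(A)

First find each source's level at the receiver (point-source: −20·log₁₀(r/r_ref)), then combine on an intensity basis.
woodworking router: 89 − 20·log₁₀(27.2/4.6) = 89 − 15.44 = 73.56 dB(A).
diesel generator: 95 − 20·log₁₀(49.4/4.6) = 95 − 20.62 = 74.38 dB(A).
Σ 10^(L/10) = 5.014e+07 → L_total = 10·log₁₀(5.014e+07) = 77.00 dB(A).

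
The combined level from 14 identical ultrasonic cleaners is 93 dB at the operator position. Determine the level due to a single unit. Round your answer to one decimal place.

81.5 dB

14 equal contributions raise the level by 10·log₁₀ 14 = 11.461 dB, so each unit alone gives 93 − 11.461.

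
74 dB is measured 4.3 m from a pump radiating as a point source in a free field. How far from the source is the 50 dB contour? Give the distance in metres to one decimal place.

Point-source spreading drops the level by 20·log₁₀(r₂/r₁); inverting, r₂/r₁ = 10^(ΔL/20).
r₂ = 4.3·10^((74−50)/20) = 4.3·10^(24.0/20) = 68.15 m.

68.2 m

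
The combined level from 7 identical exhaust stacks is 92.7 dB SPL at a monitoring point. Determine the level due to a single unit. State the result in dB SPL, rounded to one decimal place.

84.2 dB SPL

For N identical incoherent sources L_total = L₁ + 10·log₁₀ N, so L₁ = 92.7 − 10·log₁₀(7) = 92.7 − 8.451.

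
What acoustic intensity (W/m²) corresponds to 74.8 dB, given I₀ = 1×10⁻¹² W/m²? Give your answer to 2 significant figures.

L = 10·log₁₀(I/I₀) ⇒ I = I₀·10^(L/10) = 10⁻¹² × 10^7.48.

3.0e-05 W/m²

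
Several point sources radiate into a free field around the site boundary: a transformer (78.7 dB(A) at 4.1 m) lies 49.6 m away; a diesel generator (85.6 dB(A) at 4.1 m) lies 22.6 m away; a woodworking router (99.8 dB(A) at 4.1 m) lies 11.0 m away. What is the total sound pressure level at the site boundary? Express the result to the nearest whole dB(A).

Apply inverse-square spreading to bring every level to the receiver, then sum 10^(L/10).
transformer: 78.7 − 20·log₁₀(49.6/4.1) = 78.7 − 21.65 = 57.05 dB(A).
diesel generator: 85.6 − 20·log₁₀(22.6/4.1) = 85.6 − 14.83 = 70.77 dB(A).
woodworking router: 99.8 − 20·log₁₀(11.0/4.1) = 99.8 − 8.57 = 91.23 dB(A).
Σ 10^(L/10) = 1.339e+09 → L_total = 10·log₁₀(1.339e+09) = 91.27 dB(A).

91 dB(A)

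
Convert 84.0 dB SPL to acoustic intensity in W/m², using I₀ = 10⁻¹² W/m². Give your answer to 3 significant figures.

I/I₀ = 10^(84.0/10) = 2.512e+08, so I = 2.512e+08 × 10⁻¹² W/m².

0.000251 W/m²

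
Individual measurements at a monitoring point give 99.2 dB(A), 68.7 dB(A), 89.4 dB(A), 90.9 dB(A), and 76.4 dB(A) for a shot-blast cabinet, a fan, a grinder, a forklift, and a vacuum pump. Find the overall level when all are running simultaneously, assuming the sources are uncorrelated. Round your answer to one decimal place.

Incoherent sources combine by intensity addition: L_total = 10·log₁₀(Σ 10^(L_i/10)).
Σ 10^(L/10) = 10^(99.2/10) + 10^(68.7/10) + 10^(89.4/10) + 10^(90.9/10) + 10^(76.4/10) = 1.047e+10.
L_total = 10·log₁₀(1.047e+10) = 100.20 dB(A).

100.2 dB(A)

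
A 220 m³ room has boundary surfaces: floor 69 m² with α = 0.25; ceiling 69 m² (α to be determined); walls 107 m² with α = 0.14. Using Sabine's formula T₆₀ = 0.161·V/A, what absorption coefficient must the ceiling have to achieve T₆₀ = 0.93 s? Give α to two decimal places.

From T₆₀ = 0.161·V/A, the target T₆₀ = 0.93 s needs A = 0.161·220/0.93 = 38.09 m².
Absorption from the other surfaces = 69·0.25 + 107·0.14 = 32.23 m², so the ceiling must supply 5.86 m² over 69 m².
α = 5.86/69 = 0.085.

0.08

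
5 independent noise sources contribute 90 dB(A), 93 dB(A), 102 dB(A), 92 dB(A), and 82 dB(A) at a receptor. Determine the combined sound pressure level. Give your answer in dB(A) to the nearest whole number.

For uncorrelated sources the intensities add, so convert each level to linear form, sum, and take 10·log₁₀ of the total.
Σ 10^(L/10) = 10^(90/10) + 10^(93/10) + 10^(102/10) + 10^(92/10) + 10^(82/10) = 2.059e+10.
L_total = 10·log₁₀(2.059e+10) = 103.14 dB(A).

103 dB(A)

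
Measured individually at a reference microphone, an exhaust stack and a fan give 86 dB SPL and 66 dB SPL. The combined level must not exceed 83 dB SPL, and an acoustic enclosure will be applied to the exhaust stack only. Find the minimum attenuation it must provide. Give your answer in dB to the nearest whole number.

3 dB

Fixed contribution from the other source: Σ 10^(L/10) = 10^(66/10) = 3.981e+06 (66.00 dB SPL).
The limit corresponds to 10^(83/10) = 1.995e+08; subtracting the fixed part leaves 1.955e+08 for the exhaust stack, i.e. 82.91 dB SPL.
Required insertion loss = 86 − 82.91 = 3.09 dB.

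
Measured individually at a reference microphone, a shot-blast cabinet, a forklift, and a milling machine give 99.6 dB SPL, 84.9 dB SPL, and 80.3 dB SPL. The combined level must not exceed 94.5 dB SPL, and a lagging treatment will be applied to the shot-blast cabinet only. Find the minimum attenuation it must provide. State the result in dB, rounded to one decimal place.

Fixed contribution from the other sources: Σ 10^(L/10) = 10^(84.9/10) + 10^(80.3/10) = 4.162e+08 (86.19 dB SPL).
The limit corresponds to 10^(94.5/10) = 2.818e+09; subtracting the fixed part leaves 2.402e+09 for the shot-blast cabinet, i.e. 93.81 dB SPL.
Required insertion loss = 99.6 − 93.81 = 5.79 dB.

5.8 dB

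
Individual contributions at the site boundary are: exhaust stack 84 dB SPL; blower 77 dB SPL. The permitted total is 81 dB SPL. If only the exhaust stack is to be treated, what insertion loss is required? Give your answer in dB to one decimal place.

5.2 dB

Fixed contribution from the other source: Σ 10^(L/10) = 10^(77/10) = 5.012e+07 (77.00 dB SPL).
The limit corresponds to 10^(81/10) = 1.259e+08; subtracting the fixed part leaves 7.577e+07 for the exhaust stack, i.e. 78.80 dB SPL.
So the exhaust stack must be reduced from 84 to 78.80 dB SPL: IL = 5.20 dB.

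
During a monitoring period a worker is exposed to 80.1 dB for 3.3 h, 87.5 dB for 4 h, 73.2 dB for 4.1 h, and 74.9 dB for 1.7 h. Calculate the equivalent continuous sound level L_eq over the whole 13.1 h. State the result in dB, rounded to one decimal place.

83.2 dB

The energy average is taken in the linear domain: L_eq = 10·log₁₀[(Σ tᵢ·10^(Lᵢ/10))/T], T = 13.1 h.
Σ tᵢ·10^(Lᵢ/10) = 3.3·10^(80.1/10) + 4·10^(87.5/10) + 4.1·10^(73.2/10) + 1.7·10^(74.9/10) = 2.725e+09.
L_eq = 10·log₁₀(2.725e+09/13.1) = 83.18 dB.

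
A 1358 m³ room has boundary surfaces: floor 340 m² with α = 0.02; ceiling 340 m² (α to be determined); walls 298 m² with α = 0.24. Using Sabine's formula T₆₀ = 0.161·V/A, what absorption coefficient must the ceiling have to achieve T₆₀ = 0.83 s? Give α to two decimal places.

From T₆₀ = 0.161·V/A, the target T₆₀ = 0.83 s needs A = 0.161·1358/0.83 = 263.42 m².
Absorption from the other surfaces = 340·0.02 + 298·0.24 = 78.32 m², so the ceiling must supply 185.10 m² over 340 m².
α = 185.10/340 = 0.544.

0.54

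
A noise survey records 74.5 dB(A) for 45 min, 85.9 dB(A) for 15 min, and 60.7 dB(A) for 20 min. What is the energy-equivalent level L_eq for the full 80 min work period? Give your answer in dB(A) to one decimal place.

Weight each interval's intensity by its duration and average over T = 80 min:
Σ tᵢ·10^(Lᵢ/10) = 45·10^(74.5/10) + 15·10^(85.9/10) + 20·10^(60.7/10) = 7.127e+09.
L_eq = 10·log₁₀(7.127e+09/80) = 79.50 dB(A).

79.5 dB(A)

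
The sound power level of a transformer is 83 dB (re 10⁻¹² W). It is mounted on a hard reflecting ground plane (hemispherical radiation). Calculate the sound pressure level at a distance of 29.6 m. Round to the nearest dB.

46 dB

The power spreads over a hemisphere of area 2π·r², so L_p = L_w − 10·log₁₀(2π·r²).
2π·r² = 5505 m², 10·log₁₀ of that is 37.408 dB.
L_p = 83 − 37.408 = 45.59 dB.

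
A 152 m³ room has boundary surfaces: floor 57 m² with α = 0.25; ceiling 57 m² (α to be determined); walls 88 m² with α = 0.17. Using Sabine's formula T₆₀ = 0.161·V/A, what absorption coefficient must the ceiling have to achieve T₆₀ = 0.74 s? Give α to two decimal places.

0.07

Required total absorption A = 0.161·152/0.74 = 33.07 m².
Absorption from the other surfaces = 57·0.25 + 88·0.17 = 29.21 m², so the ceiling must supply 3.86 m² over 57 m².
α = 3.86/57 = 0.068.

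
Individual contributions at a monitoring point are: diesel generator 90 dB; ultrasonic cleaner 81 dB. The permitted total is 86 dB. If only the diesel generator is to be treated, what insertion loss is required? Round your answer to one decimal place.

5.7 dB

Fixed contribution from the other source: Σ 10^(L/10) = 10^(81/10) = 1.259e+08 (81.00 dB).
The limit corresponds to 10^(86/10) = 3.981e+08; subtracting the fixed part leaves 2.722e+08 for the diesel generator, i.e. 84.35 dB.
Required insertion loss = 90 − 84.35 = 5.65 dB.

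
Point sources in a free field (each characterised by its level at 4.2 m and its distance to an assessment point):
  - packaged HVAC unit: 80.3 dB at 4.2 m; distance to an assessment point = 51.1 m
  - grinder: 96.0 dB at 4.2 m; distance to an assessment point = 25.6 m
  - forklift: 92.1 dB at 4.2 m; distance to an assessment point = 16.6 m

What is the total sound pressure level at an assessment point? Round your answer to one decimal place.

83.3 dB

First find each source's level at the receiver (point-source: −20·log₁₀(r/r_ref)), then combine on an intensity basis.
packaged HVAC unit: 80.3 − 20·log₁₀(51.1/4.2) = 80.3 − 21.70 = 58.60 dB.
grinder: 96.0 − 20·log₁₀(25.6/4.2) = 96.0 − 15.70 = 80.30 dB.
forklift: 92.1 − 20·log₁₀(16.6/4.2) = 92.1 − 11.94 = 80.16 dB.
Σ 10^(L/10) = 2.117e+08 → L_total = 10·log₁₀(2.117e+08) = 83.26 dB.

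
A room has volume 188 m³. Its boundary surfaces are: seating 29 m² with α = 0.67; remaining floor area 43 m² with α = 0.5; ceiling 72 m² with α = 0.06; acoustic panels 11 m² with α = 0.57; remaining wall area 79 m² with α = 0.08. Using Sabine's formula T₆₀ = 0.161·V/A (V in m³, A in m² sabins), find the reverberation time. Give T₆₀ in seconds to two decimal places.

0.52 s

Total absorption A = 29·0.67 + 43·0.5 + 72·0.06 + 11·0.57 + 79·0.08 = 57.84 m² sabins.
T₆₀ = 0.161 × 188 / 57.84 = 0.523 s.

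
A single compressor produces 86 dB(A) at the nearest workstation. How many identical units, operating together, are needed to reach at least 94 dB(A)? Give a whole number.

7

Need L₁ + 10·log₁₀ N ≥ 94, i.e. log₁₀ N ≥ 0.80.
N ≥ 10^(8.0/10) = 6.310, so N = 7.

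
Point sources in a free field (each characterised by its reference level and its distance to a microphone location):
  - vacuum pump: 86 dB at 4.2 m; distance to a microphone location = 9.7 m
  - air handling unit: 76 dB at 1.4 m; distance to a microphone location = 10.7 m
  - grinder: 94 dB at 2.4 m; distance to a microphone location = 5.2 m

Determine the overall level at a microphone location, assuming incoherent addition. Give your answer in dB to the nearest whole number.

88 dB

Propagate each source to the receiver with L = L_ref − 20·log₁₀(r/r_ref), then add intensities.
vacuum pump: 86 − 20·log₁₀(9.7/4.2) = 86 − 7.27 = 78.73 dB.
air handling unit: 76 − 20·log₁₀(10.7/1.4) = 76 − 17.67 = 58.33 dB.
grinder: 94 − 20·log₁₀(5.2/2.4) = 94 − 6.72 = 87.28 dB.
Σ 10^(L/10) = 6.104e+08 → L_total = 10·log₁₀(6.104e+08) = 87.86 dB.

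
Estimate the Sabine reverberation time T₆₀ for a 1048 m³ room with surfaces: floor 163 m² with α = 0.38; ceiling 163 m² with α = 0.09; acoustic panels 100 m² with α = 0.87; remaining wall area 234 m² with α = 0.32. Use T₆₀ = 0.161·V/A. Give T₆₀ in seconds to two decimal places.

A = Σ Sᵢαᵢ = 163·0.38 + 163·0.09 + 100·0.87 + 234·0.32 = 238.49 m².
T₆₀ = 0.161 × 1048 / 238.49 = 0.707 s.

0.71 s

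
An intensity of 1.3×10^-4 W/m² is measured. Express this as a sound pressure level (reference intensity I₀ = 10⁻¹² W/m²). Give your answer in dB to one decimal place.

Dividing by I₀ shifts the exponent by 12: I/I₀ = 1.3×10^8.
L = 10·(0.1139 + 8) = 81.14 dB.

81.1 dB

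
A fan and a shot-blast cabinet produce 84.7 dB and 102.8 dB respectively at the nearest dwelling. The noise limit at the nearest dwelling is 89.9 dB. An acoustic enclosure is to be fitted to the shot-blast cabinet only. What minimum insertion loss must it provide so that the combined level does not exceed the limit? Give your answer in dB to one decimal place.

Fixed contribution from the other source: Σ 10^(L/10) = 10^(84.7/10) = 2.951e+08 (84.70 dB).
To meet 89.9 dB overall, the treated shot-blast cabinet may contribute at most 10^(89.9/10) − 2.951e+08 = 6.821e+08, i.e. 88.34 dB.
So the shot-blast cabinet must be reduced from 102.8 to 88.34 dB: IL = 14.46 dB.

14.5 dB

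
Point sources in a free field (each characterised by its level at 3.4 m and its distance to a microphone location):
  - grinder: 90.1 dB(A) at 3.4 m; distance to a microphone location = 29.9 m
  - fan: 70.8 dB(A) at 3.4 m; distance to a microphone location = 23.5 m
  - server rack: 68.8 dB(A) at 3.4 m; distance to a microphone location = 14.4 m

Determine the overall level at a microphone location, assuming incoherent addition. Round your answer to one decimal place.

71.4 dB(A)

First find each source's level at the receiver (point-source: −20·log₁₀(r/r_ref)), then combine on an intensity basis.
grinder: 90.1 − 20·log₁₀(29.9/3.4) = 90.1 − 18.88 = 71.22 dB(A).
fan: 70.8 − 20·log₁₀(23.5/3.4) = 70.8 − 16.79 = 54.01 dB(A).
server rack: 68.8 − 20·log₁₀(14.4/3.4) = 68.8 − 12.54 = 56.26 dB(A).
Σ 10^(L/10) = 1.391e+07 → L_total = 10·log₁₀(1.391e+07) = 71.43 dB(A).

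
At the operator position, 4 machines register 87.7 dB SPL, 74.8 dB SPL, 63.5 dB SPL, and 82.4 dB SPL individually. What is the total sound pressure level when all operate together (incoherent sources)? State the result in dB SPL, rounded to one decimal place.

For uncorrelated sources the intensities add, so convert each level to linear form, sum, and take 10·log₁₀ of the total.
Σ 10^(L/10) = 10^(87.7/10) + 10^(74.8/10) + 10^(63.5/10) + 10^(82.4/10) = 7.951e+08.
L_total = 10·log₁₀(7.951e+08) = 89.00 dB SPL.

89.0 dB SPL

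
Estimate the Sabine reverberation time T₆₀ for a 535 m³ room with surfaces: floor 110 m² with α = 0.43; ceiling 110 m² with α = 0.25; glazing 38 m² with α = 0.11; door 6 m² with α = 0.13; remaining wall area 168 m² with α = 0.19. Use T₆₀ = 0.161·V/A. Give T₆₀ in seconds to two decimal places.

A = Σ Sᵢαᵢ = 110·0.43 + 110·0.25 + 38·0.11 + 6·0.13 + 168·0.19 = 111.68 m².
T₆₀ = 0.161 × 535 / 111.68 = 0.771 s.

0.77 s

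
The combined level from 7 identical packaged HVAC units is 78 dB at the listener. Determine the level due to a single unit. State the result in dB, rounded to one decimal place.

For N identical incoherent sources L_total = L₁ + 10·log₁₀ N, so L₁ = 78 − 10·log₁₀(7) = 78 − 8.451.

69.5 dB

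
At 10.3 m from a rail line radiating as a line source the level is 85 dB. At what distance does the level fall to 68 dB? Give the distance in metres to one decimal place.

For a line source L₁ − L₂ = 10·log₁₀(r₂/r₁), so r₂ = r₁·10^((L₁−L₂)/10).
r₂ = 10.3·10^((85−68)/10) = 10.3·10^(17.0/10) = 516.22 m.

516.2 m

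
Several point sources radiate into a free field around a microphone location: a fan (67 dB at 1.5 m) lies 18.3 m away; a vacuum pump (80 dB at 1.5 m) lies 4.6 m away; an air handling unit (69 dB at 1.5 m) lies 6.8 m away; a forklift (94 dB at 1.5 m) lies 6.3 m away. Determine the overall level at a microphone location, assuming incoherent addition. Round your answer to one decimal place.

81.9 dB

First find each source's level at the receiver (point-source: −20·log₁₀(r/r_ref)), then combine on an intensity basis.
fan: 67 − 20·log₁₀(18.3/1.5) = 67 − 21.73 = 45.27 dB.
vacuum pump: 80 − 20·log₁₀(4.6/1.5) = 80 − 9.73 = 70.27 dB.
air handling unit: 69 − 20·log₁₀(6.8/1.5) = 69 − 13.13 = 55.87 dB.
forklift: 94 − 20·log₁₀(6.3/1.5) = 94 − 12.46 = 81.54 dB.
Σ 10^(L/10) = 1.535e+08 → L_total = 10·log₁₀(1.535e+08) = 81.86 dB.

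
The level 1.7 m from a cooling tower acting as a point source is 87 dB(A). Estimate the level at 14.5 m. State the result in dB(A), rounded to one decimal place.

68.4 dB(A)

For a point source, L₂ = L₁ − 20·log₁₀(r₂/r₁).
L₂ = 87 − 20·log₁₀(14.5/1.7) = 87 − 18.618 = 68.38 dB(A).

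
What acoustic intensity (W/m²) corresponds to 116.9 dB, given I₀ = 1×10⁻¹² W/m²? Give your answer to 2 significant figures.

0.49 W/m²

L = 10·log₁₀(I/I₀) ⇒ I = I₀·10^(L/10) = 10⁻¹² × 10^11.69.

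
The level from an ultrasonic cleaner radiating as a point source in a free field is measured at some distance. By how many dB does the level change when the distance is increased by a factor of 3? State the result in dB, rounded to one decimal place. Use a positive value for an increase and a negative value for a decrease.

Point-source spreading: ΔL = −20·log₁₀(r₂/r₁).
ΔL = −20·log₁₀(3) = -9.54 dB.

-9.5 dB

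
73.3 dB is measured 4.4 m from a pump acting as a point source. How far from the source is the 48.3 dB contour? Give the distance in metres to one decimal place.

The 25.0 dB drop corresponds to a distance ratio of 10^(25.0/20) for a point source.
r₂ = 4.4·10^((73.3−48.3)/20) = 4.4·10^(25.0/20) = 78.24 m.

78.2 m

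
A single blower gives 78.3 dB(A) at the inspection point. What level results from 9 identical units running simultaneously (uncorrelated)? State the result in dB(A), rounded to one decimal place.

87.8 dB(A)

With 9 equal, uncorrelated contributions the intensity is 9× that of one unit, giving a rise of 10·log₁₀ 9.
L_total = 78.3 + 10·log₁₀(9) = 78.3 + 9.542 = 87.84 dB(A).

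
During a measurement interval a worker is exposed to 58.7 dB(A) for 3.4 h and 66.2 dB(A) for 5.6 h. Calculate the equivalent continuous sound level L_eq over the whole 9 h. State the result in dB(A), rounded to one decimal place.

64.6 dB(A)

The energy average is taken in the linear domain: L_eq = 10·log₁₀[(Σ tᵢ·10^(Lᵢ/10))/T], T = 9 h.
Σ tᵢ·10^(Lᵢ/10) = 3.4·10^(58.7/10) + 5.6·10^(66.2/10) = 2.587e+07.
L_eq = 10·log₁₀(2.587e+07/9) = 64.58 dB(A).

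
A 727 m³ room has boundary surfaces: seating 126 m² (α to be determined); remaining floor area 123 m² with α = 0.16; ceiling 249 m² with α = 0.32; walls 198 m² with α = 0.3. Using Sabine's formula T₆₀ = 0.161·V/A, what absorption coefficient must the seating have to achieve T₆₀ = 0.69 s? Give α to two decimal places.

A = 0.161·V/T₆₀ = 0.161·727/0.69 = 169.63 m² sabins.
Absorption from the other surfaces = 123·0.16 + 249·0.32 + 198·0.3 = 158.76 m², so the seating must supply 10.87 m² over 126 m².
α = 10.87/126 = 0.086.

0.09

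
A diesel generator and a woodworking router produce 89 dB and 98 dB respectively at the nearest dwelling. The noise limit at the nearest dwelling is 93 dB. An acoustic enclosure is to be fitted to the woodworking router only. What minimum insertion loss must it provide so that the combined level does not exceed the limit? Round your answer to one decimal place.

Fixed contribution from the other source: Σ 10^(L/10) = 10^(89/10) = 7.943e+08 (89.00 dB).
The limit corresponds to 10^(93/10) = 1.995e+09; subtracting the fixed part leaves 1.201e+09 for the woodworking router, i.e. 90.80 dB.
Required insertion loss = 98 − 90.80 = 7.20 dB.

7.2 dB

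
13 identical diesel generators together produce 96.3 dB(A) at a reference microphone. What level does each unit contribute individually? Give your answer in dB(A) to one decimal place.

85.2 dB(A)

Dividing the total intensity by 13 lowers the level by 10·log₁₀ 13 = 11.139 dB: L₁ = 96.3 − 11.139.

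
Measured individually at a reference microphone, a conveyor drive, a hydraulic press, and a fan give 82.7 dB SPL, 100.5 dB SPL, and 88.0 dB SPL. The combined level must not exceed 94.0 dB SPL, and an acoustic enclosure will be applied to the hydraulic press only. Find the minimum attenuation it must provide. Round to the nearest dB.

8 dB

Everything except the hydraulic press sums to 10^(82.7/10) + 10^(88.0/10) = 8.172e+08 in linear terms, 89.12 dB SPL.
To meet 94.0 dB SPL overall, the treated hydraulic press may contribute at most 10^(94.0/10) − 8.172e+08 = 1.695e+09, i.e. 92.29 dB SPL.
So the hydraulic press must be reduced from 100.5 to 92.29 dB SPL: IL = 8.21 dB.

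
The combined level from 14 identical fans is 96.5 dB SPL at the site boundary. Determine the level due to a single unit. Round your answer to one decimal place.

14 equal contributions raise the level by 10·log₁₀ 14 = 11.461 dB, so each unit alone gives 96.5 − 11.461.

85.0 dB SPL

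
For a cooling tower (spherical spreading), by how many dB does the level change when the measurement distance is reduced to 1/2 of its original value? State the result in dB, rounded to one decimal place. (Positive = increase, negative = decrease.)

With spherical spreading the level changes by −20·log₁₀(r₂/r₁).
ΔL = −20·log₁₀(0.5) = +6.02 dB.

+6.0 dB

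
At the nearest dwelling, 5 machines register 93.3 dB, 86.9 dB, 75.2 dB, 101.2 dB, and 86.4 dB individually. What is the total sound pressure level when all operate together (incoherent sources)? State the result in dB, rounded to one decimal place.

For uncorrelated sources the intensities add, so convert each level to linear form, sum, and take 10·log₁₀ of the total.
Σ 10^(L/10) = 10^(93.3/10) + 10^(86.9/10) + 10^(75.2/10) + 10^(101.2/10) + 10^(86.4/10) = 1.628e+10.
L_total = 10·log₁₀(1.628e+10) = 102.12 dB.

102.1 dB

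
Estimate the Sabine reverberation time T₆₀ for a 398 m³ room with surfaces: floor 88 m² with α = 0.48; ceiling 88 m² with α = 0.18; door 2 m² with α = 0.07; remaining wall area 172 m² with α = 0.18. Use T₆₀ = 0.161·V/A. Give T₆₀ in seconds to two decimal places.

Total absorption A = 88·0.48 + 88·0.18 + 2·0.07 + 172·0.18 = 89.18 m² sabins.
T₆₀ = 0.161·V/A = 0.161·398/89.18 = 0.719 s.

0.72 s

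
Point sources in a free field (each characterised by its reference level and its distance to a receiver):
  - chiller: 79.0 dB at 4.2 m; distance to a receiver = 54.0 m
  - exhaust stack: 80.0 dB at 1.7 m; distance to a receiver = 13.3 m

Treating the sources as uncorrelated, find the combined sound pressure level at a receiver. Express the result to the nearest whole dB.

63 dB

Propagate each source to the receiver with L = L_ref − 20·log₁₀(r/r_ref), then add intensities.
chiller: 79.0 − 20·log₁₀(54.0/4.2) = 79.0 − 22.18 = 56.82 dB.
exhaust stack: 80.0 − 20·log₁₀(13.3/1.7) = 80.0 − 17.87 = 62.13 dB.
Σ 10^(L/10) = 2.114e+06 → L_total = 10·log₁₀(2.114e+06) = 63.25 dB.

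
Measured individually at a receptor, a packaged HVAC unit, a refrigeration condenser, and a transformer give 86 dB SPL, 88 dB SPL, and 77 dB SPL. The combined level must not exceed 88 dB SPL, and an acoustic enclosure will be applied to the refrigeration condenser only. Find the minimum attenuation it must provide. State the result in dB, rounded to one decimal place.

Everything except the refrigeration condenser sums to 10^(86/10) + 10^(77/10) = 4.482e+08 in linear terms, 86.51 dB SPL.
To meet 88 dB SPL overall, the treated refrigeration condenser may contribute at most 10^(88/10) − 4.482e+08 = 1.827e+08, i.e. 82.62 dB SPL.
Required insertion loss = 88 − 82.62 = 5.38 dB.

5.4 dB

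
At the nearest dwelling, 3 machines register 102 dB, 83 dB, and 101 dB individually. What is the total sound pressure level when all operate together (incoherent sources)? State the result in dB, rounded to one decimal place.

104.6 dB

Incoherent sources combine by intensity addition: L_total = 10·log₁₀(Σ 10^(L_i/10)).
Σ 10^(L/10) = 10^(102/10) + 10^(83/10) + 10^(101/10) = 2.864e+10.
L_total = 10·log₁₀(2.864e+10) = 104.57 dB.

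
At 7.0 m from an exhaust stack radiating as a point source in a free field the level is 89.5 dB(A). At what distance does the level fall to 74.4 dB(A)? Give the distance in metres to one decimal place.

39.8 m

Point-source spreading drops the level by 20·log₁₀(r₂/r₁); inverting, r₂/r₁ = 10^(ΔL/20).
r₂ = 7.0·10^((89.5−74.4)/20) = 7.0·10^(15.1/20) = 39.82 m.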